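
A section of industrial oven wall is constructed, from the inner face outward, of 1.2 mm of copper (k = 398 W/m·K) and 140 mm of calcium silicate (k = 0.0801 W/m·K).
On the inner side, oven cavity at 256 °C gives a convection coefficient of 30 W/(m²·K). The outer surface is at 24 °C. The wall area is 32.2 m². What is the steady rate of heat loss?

Q ≈ 4190 W

Treating each layer as a thermal resistance in series:
R_inner film = 1/(h_i·A) = 1/(30×32.2) = 0.001035 K/W
R_copper = L/(kA) = 0.0012/(398×32.2) = 9.364×10^-8 K/W
R_calcium silicate = L/(kA) = 0.14/(0.0801×32.2) = 0.05428 K/W
R_total = 0.05532 K/W
Q = ΔT / R_total = 232 / 0.05532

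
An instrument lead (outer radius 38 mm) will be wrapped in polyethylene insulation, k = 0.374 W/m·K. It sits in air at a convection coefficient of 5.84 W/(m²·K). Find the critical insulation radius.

r_cr ≈ 64 mm

For a cylinder r_cr = k/h = 0.374/5.84
r_cr = 64 mm; since the bare radius (38 mm) is below r_cr, adding a thin layer of insulation will *increase* heat loss.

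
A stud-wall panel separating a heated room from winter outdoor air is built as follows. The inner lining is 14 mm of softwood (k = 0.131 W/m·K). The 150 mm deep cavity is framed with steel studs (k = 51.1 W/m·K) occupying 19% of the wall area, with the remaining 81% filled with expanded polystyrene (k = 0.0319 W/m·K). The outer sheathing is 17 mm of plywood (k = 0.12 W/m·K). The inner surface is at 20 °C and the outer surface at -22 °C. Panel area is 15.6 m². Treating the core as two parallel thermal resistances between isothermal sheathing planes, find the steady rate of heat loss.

Q ≈ 2480 W

Sheathing layers in series; stud and cavity paths in parallel between them.
R_inner = 0.014/(0.131×15.6) = 0.006851 K/W
R_stud  = 0.15/(51.1×0.19×15.6) = 9.904×10^-4 K/W
R_cav   = 0.15/(0.0319×0.81×15.6) = 0.3721 K/W
1/R_core = 1/R_stud + 1/R_cav → R_core = 9.877×10^-4 K/W
R_outer = 0.017/(0.12×15.6) = 0.009081 K/W
R_total = 0.01692 K/W
Q = ΔT/R_total = 42/0.01692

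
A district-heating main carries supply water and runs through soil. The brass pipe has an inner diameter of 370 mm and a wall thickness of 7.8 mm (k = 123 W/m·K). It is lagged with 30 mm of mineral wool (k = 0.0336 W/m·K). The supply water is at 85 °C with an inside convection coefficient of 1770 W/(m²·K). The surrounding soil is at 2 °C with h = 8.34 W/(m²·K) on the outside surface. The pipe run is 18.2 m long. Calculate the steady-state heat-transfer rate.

Radial resistances (cylindrical: R_cond = ln(r_o/r_i)/(2πkL), R_conv = 1/(h·2πrL)):
R_inner film = 1/(h_i·2πr₁L) = 1/(1770×2π×0.185×18.2) = 2.671×10^-5 K/W
R_brass pipe wall = ln(192.8/185)/(2π×123×18.2) = 2.936×10^-6 K/W
R_mineral wool = ln(222.8/192.8)/(2π×0.0336×18.2) = 0.03764 K/W
R_outer film = 1/(h_o·2πr_oL) = 1/(8.34×2π×0.2228×18.2) = 0.004706 K/W
R_total = 0.04238 K/W
Q = ΔT/R_total = 83/0.04238

Q ≈ 1960 W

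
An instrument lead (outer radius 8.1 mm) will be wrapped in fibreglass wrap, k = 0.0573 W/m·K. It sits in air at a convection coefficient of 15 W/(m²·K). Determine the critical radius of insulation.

r_cr ≈ 3.82 mm

For a cylinder r_cr = k/h = 0.0573/15
r_cr = 3.82 mm; since the bare radius (8.1 mm) is above r_cr, any added insulation will reduce heat loss.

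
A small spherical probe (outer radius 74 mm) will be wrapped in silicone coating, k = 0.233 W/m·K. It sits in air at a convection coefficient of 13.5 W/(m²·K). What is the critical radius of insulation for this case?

For a sphere r_cr = 2k/h = 2×0.233/13.5
r_cr = 34.5 mm; since the bare radius (74 mm) is above r_cr, any added insulation will reduce heat loss.

r_cr ≈ 34.5 mm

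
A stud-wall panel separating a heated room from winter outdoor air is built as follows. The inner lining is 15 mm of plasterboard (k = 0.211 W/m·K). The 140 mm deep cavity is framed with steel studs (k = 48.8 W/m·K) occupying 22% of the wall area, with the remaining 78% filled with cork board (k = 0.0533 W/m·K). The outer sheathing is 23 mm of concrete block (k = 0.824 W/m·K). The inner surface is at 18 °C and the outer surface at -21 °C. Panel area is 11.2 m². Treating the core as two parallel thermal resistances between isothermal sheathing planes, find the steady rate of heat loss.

Q ≈ 3900 W

Sheathing layers in series; stud and cavity paths in parallel between them.
R_inner = 0.015/(0.211×11.2) = 0.006347 K/W
R_stud  = 0.14/(48.8×0.22×11.2) = 0.001164 K/W
R_cav   = 0.14/(0.0533×0.78×11.2) = 0.3007 K/W
1/R_core = 1/R_stud + 1/R_cav → R_core = 0.00116 K/W
R_outer = 0.023/(0.824×11.2) = 0.002492 K/W
R_total = 0.009999 K/W
Q = ΔT/R_total = 39/0.009999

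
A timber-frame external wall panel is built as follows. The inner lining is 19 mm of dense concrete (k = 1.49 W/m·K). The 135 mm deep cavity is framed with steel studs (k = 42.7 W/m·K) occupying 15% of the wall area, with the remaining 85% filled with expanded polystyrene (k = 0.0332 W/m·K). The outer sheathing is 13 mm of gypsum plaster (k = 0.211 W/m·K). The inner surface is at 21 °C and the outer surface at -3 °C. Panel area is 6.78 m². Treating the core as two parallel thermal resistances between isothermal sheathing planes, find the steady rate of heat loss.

Q ≈ 1710 W

Sheathing layers in series; stud and cavity paths in parallel between them.
R_inner = 0.019/(1.49×6.78) = 0.001881 K/W
R_stud  = 0.135/(42.7×0.15×6.78) = 0.003109 K/W
R_cav   = 0.135/(0.0332×0.85×6.78) = 0.7056 K/W
1/R_core = 1/R_stud + 1/R_cav → R_core = 0.003095 K/W
R_outer = 0.013/(0.211×6.78) = 0.009087 K/W
R_total = 0.01406 K/W
Q = ΔT/R_total = 24/0.01406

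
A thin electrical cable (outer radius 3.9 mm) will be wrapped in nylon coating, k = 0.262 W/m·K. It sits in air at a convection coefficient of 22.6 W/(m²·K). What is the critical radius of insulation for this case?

For a cylinder r_cr = k/h = 0.262/22.6
r_cr = 11.6 mm; since the bare radius (3.9 mm) is below r_cr, adding a thin layer of insulation will *increase* heat loss.

r_cr ≈ 11.6 mm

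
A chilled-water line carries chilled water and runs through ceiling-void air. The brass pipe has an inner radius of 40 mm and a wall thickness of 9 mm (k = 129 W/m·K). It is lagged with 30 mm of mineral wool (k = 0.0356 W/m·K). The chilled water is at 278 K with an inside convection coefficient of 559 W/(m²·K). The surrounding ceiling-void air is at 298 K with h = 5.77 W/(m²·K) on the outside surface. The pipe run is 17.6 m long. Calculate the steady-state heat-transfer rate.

Q ≈ 141 W

Cylindrical conduction, so R = ln(r₂/r₁)/(2πkL) per layer, in series:
R_inner film = 1/(h_i·2πr₁L) = 1/(559×2π×0.04×17.6) = 4.044×10^-4 K/W
R_brass pipe wall = ln(49/40)/(2π×129×17.6) = 1.423×10^-5 K/W
R_mineral wool = ln(79/49)/(2π×0.0356×17.6) = 0.1213 K/W
R_outer film = 1/(h_o·2πr_oL) = 1/(5.77×2π×0.079×17.6) = 0.01984 K/W
R_total = 0.1416 K/W
Q = ΔT/R_total = 20/0.1416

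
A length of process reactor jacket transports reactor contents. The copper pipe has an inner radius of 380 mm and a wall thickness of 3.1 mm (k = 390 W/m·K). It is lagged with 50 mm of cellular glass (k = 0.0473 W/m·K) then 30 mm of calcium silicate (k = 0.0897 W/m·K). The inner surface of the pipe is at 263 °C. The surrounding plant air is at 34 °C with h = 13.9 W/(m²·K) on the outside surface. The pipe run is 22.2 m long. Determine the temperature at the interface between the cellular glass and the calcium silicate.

T ≈ 93.1 °C

Per-layer cylindrical resistances, series-summed:
R_copper pipe wall = ln(383.1/380)/(2π×390×22.2) = 1.494×10^-7 K/W
R_cellular glass = ln(433.1/383.1)/(2π×0.0473×22.2) = 0.01859 K/W
R_calcium silicate = ln(463.1/433.1)/(2π×0.0897×22.2) = 0.005353 K/W
R_outer film = 1/(h_o·2πr_oL) = 1/(13.9×2π×0.4631×22.2) = 0.001114 K/W
R_total = 0.02506 K/W
Q = ΔT/R_total = 229/0.02506
Q = 9140 W
T_interface = T_inner − Q·ΣR(inner→interface) = 263 − 9140×0.01859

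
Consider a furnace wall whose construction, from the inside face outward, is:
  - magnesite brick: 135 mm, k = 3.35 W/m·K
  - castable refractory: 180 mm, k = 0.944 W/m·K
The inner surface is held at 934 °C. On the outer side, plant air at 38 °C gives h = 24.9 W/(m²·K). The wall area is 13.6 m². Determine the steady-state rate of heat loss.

Model the wall as resistances in series:
R_magnesite brick = L/(kA) = 0.135/(3.35×13.6) = 0.002963 K/W
R_castable refractory = L/(kA) = 0.18/(0.944×13.6) = 0.01402 K/W
R_outer film = 1/(h_o·A) = 1/(24.9×13.6) = 0.002953 K/W
R_total = 0.01994 K/W
Q = ΔT / R_total = 896 / 0.01994

Q ≈ 44900 W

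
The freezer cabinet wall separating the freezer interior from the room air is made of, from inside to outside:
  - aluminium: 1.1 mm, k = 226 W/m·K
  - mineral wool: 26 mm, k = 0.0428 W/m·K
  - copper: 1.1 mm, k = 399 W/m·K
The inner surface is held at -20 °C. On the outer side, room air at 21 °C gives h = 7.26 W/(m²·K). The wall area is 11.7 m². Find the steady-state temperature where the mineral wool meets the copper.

T ≈ 13.4 °C

Using the resistance-network approach (series):
R_aluminium = L/(kA) = 0.0011/(226×11.7) = 4.16×10^-7 K/W
R_mineral wool = L/(kA) = 0.026/(0.0428×11.7) = 0.05192 K/W
R_copper = L/(kA) = 0.0011/(399×11.7) = 2.356×10^-7 K/W
R_outer film = 1/(h_o·A) = 1/(7.26×11.7) = 0.01177 K/W
R_total = 0.06369 K/W;  Q = ΔT/R_total = 41/0.06369 = 643.7 W
T_interface = T_inner + Q·ΣR(inner→interface) = -20 + 644×0.05192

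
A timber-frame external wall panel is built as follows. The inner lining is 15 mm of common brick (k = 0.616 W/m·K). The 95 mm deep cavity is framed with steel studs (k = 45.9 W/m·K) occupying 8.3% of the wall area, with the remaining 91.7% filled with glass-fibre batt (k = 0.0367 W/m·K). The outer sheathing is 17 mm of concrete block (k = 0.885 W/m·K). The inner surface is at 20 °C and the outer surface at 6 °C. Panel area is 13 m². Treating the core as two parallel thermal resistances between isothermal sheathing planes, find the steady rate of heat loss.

Sheathing layers in series; stud and cavity paths in parallel between them.
R_inner = 0.015/(0.616×13) = 0.001873 K/W
R_stud  = 0.095/(45.9×0.083×13) = 0.001918 K/W
R_cav   = 0.095/(0.0367×0.917×13) = 0.2171 K/W
1/R_core = 1/R_stud + 1/R_cav → R_core = 0.001901 K/W
R_outer = 0.017/(0.885×13) = 0.001478 K/W
R_total = 0.005252 K/W
Q = ΔT/R_total = 14/0.005252

Q ≈ 2670 W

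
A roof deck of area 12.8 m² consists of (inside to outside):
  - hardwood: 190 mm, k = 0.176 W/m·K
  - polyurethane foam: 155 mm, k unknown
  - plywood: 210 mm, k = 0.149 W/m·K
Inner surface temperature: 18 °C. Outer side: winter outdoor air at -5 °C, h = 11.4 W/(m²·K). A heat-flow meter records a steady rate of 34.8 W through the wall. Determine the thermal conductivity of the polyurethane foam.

Thermal resistances in series:
R_hardwood = L/(kA) = 0.19/(0.176×12.8) = 0.08434 K/W
R_plywood = L/(kA) = 0.21/(0.149×12.8) = 0.1101 K/W
R_outer film = 1/(h_o·A) = 1/(11.4×12.8) = 0.006853 K/W
Sum of known resistances R_other = 0.2013 K/W
Total R = ΔT/Q = 23/34.8 = 0.6609 K/W
R_polyurethane foam = R_total − R_other = 0.4596 K/W
k = L/(R·A) = 0.155/(0.4596×12.8)

k ≈ 0.0263 W/(m·K)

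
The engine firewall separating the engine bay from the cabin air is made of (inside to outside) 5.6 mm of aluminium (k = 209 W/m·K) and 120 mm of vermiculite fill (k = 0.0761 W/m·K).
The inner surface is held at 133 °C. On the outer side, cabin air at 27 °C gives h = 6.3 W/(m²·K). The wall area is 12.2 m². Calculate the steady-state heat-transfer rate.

Q ≈ 745 W

Thermal resistances in series:
R_aluminium = L/(kA) = 0.0056/(209×12.2) = 2.196×10^-6 K/W
R_vermiculite fill = L/(kA) = 0.12/(0.0761×12.2) = 0.1293 K/W
R_outer film = 1/(h_o·A) = 1/(6.3×12.2) = 0.01301 K/W
R_total = 0.1423 K/W
Q = ΔT / R_total = 106 / 0.1423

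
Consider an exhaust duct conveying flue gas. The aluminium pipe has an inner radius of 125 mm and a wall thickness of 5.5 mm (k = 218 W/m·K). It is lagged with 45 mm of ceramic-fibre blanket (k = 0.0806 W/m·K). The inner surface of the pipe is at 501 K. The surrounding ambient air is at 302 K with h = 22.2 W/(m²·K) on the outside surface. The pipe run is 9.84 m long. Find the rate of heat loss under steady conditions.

Q ≈ 3130 W

Cylindrical conduction, so R = ln(r₂/r₁)/(2πkL) per layer, in series:
R_aluminium pipe wall = ln(130.5/125)/(2π×218×9.84) = 3.195×10^-6 K/W
R_ceramic-fibre blanket = ln(175.5/130.5)/(2π×0.0806×9.84) = 0.05945 K/W
R_outer film = 1/(h_o·2πr_oL) = 1/(22.2×2π×0.1755×9.84) = 0.004151 K/W
R_total = 0.06361 K/W
Q = ΔT/R_total = 199/0.06361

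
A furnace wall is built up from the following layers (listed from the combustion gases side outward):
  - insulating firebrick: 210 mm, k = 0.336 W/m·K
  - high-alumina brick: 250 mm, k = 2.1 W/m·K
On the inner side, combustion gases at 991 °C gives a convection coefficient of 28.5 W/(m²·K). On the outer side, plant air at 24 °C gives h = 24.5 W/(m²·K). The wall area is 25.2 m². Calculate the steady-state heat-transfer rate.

Q ≈ 29700 W

Thermal resistances in series:
R_inner film = 1/(h_i·A) = 1/(28.5×25.2) = 0.001392 K/W
R_insulating firebrick = L/(kA) = 0.21/(0.336×25.2) = 0.0248 K/W
R_high-alumina brick = L/(kA) = 0.25/(2.1×25.2) = 0.004724 K/W
R_outer film = 1/(h_o·A) = 1/(24.5×25.2) = 0.00162 K/W
R_total = 0.03254 K/W
Q = ΔT / R_total = 967 / 0.03254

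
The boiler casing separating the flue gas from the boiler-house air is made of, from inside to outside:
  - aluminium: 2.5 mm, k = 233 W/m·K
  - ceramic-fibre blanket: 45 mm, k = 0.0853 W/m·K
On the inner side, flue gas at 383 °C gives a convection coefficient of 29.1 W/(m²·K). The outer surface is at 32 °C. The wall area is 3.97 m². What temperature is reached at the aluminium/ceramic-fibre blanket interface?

Using the resistance-network approach (series):
R_inner film = 1/(h_i·A) = 1/(29.1×3.97) = 0.008656 K/W
R_aluminium = L/(kA) = 0.0025/(233×3.97) = 2.703×10^-6 K/W
R_ceramic-fibre blanket = L/(kA) = 0.045/(0.0853×3.97) = 0.1329 K/W
R_total = 0.1415 K/W;  Q = ΔT/R_total = 351/0.1415 = 2480 W
T_interface = T_inner − Q·ΣR(inner→interface) = 383 − 2480×0.008659

T ≈ 362 °C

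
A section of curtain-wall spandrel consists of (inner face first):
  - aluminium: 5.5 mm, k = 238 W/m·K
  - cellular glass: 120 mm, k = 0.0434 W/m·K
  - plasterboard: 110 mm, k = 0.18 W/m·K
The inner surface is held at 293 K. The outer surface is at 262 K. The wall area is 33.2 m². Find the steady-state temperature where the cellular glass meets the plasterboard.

T ≈ 268 K

Treating each layer as a thermal resistance in series:
R_aluminium = L/(kA) = 0.0055/(238×33.2) = 6.961×10^-7 K/W
R_cellular glass = L/(kA) = 0.12/(0.0434×33.2) = 0.08328 K/W
R_plasterboard = L/(kA) = 0.11/(0.18×33.2) = 0.01841 K/W
R_total = 0.1017 K/W;  Q = ΔT/R_total = 31/0.1017 = 304.8 W
T_interface = T_inner − Q·ΣR(inner→interface) = 293 − 305×0.08328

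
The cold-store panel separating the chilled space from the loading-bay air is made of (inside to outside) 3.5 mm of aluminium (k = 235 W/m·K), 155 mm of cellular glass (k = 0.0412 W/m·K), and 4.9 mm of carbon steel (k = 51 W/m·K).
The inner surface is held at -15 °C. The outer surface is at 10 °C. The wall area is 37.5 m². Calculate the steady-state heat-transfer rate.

Q ≈ 249 W

Series thermal resistances:
R_aluminium = L/(kA) = 0.0035/(235×37.5) = 3.972×10^-7 K/W
R_cellular glass = L/(kA) = 0.155/(0.0412×37.5) = 0.1003 K/W
R_carbon steel = L/(kA) = 0.0049/(51×37.5) = 2.562×10^-6 K/W
R_total = 0.1003 K/W
Q = ΔT / R_total = 25 / 0.1003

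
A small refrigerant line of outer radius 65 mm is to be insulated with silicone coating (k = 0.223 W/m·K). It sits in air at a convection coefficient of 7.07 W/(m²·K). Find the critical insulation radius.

For a cylinder r_cr = k/h = 0.223/7.07
r_cr = 31.5 mm; since the bare radius (65 mm) is above r_cr, any added insulation will reduce heat loss.

r_cr ≈ 31.5 mm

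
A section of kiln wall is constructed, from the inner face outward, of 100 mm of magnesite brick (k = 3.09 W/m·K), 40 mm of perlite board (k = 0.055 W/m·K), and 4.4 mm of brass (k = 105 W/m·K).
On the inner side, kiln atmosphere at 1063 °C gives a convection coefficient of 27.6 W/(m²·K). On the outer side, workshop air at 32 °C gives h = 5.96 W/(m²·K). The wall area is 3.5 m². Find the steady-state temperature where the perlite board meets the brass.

T ≈ 212 °C

Model the wall as resistances in series:
R_inner film = 1/(h_i·A) = 1/(27.6×3.5) = 0.01035 K/W
R_magnesite brick = L/(kA) = 0.1/(3.09×3.5) = 0.009246 K/W
R_perlite board = L/(kA) = 0.04/(0.055×3.5) = 0.2078 K/W
R_brass = L/(kA) = 0.0044/(105×3.5) = 1.197×10^-5 K/W
R_outer film = 1/(h_o·A) = 1/(5.96×3.5) = 0.04794 K/W
R_total = 0.2753 K/W;  Q = ΔT/R_total = 1031/0.2753 = 3744 W
T_interface = T_inner − Q·ΣR(inner→interface) = 1063 − 3740×0.2274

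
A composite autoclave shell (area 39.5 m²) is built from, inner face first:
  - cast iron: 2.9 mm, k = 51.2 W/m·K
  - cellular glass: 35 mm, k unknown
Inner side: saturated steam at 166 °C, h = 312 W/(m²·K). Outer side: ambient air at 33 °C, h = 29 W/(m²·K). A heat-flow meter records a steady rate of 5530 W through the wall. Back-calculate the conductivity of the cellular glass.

Series thermal resistances:
R_inner film = 1/(h_i·A) = 1/(312×39.5) = 8.114×10^-5 K/W
R_cast iron = L/(kA) = 0.0029/(51.2×39.5) = 1.434×10^-6 K/W
R_outer film = 1/(h_o·A) = 1/(29×39.5) = 8.73×10^-4 K/W
Sum of known resistances R_other = 9.556×10^-4 K/W
Total R = ΔT/Q = 133/5530 = 0.02405 K/W
R_cellular glass = R_total − R_other = 0.0231 K/W
k = L/(R·A) = 0.035/(0.0231×39.5)

k ≈ 0.0384 W/(m·K)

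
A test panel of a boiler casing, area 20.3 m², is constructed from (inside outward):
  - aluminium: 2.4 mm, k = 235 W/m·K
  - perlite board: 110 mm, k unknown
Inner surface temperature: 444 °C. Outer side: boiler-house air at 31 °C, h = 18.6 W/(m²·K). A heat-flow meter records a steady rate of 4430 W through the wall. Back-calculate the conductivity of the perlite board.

Series thermal resistances:
R_aluminium = L/(kA) = 0.0024/(235×20.3) = 5.031×10^-7 K/W
R_outer film = 1/(h_o·A) = 1/(18.6×20.3) = 0.002648 K/W
Sum of known resistances R_other = 0.002649 K/W
Total R = ΔT/Q = 413/4430 = 0.09323 K/W
R_perlite board = R_total − R_other = 0.09058 K/W
k = L/(R·A) = 0.11/(0.09058×20.3)

k ≈ 0.0598 W/(m·K)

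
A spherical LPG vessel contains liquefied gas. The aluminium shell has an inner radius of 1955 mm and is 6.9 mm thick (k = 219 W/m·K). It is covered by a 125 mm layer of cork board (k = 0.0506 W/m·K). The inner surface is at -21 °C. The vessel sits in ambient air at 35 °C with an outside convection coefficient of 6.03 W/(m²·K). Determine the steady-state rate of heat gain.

Radial (spherical) resistances in series:
R_aluminium shell = (1/1.955 − 1/1.9619)/(4π×219) = 6.537×10^-7 K/W
R_cork board = (1/1.9619 − 1/2.0869)/(4π×0.0506) = 0.04801 K/W
R_outer film = 1/(h·4πr_o²) = 1/(6.03×4π×2.0869²) = 0.00303 K/W
R_total = 0.05105 K/W
Q = ΔT/R_total = 56/0.05105

Q ≈ 1100 W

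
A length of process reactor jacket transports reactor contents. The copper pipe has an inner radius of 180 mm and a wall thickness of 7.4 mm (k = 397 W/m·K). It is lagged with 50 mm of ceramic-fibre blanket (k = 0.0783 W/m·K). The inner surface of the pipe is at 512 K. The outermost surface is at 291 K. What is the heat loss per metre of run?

Radial resistances (cylindrical: R_cond = ln(r_o/r_i)/(2πkL), R_conv = 1/(h·2πrL)):
R_copper pipe wall = ln(187.4/180)/(2π×397×1) = 1.615×10^-5 K/W
R_ceramic-fibre blanket = ln(237.4/187.4)/(2π×0.0783×1) = 0.4807 K/W
R_total = 0.4807 K/W
Q = ΔT/R_total = 221/0.4807

q′ ≈ 460 W/m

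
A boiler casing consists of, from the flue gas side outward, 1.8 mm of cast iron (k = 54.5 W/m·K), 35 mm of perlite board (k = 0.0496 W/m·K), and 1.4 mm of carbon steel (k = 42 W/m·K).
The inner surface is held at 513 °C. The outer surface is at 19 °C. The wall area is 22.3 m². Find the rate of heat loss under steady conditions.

Treating each layer as a thermal resistance in series:
R_cast iron = L/(kA) = 0.0018/(54.5×22.3) = 1.481×10^-6 K/W
R_perlite board = L/(kA) = 0.035/(0.0496×22.3) = 0.03164 K/W
R_carbon steel = L/(kA) = 0.0014/(42×22.3) = 1.495×10^-6 K/W
R_total = 0.03165 K/W
Q = ΔT / R_total = 494 / 0.03165

Q ≈ 15600 W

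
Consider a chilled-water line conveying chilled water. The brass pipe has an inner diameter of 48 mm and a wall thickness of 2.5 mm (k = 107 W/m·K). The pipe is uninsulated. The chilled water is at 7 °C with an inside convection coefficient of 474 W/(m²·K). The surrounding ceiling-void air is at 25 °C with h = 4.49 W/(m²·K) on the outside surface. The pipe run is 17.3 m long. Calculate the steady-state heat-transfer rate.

Q ≈ 230 W

Radial resistances (cylindrical: R_cond = ln(r_o/r_i)/(2πkL), R_conv = 1/(h·2πrL)):
R_inner film = 1/(h_i·2πr₁L) = 1/(474×2π×0.024×17.3) = 8.087×10^-4 K/W
R_brass pipe wall = ln(26.5/24)/(2π×107×17.3) = 8.52×10^-6 K/W
R_outer film = 1/(h_o·2πr_oL) = 1/(4.49×2π×0.0265×17.3) = 0.07732 K/W
R_total = 0.07814 K/W
Q = ΔT/R_total = 18/0.07814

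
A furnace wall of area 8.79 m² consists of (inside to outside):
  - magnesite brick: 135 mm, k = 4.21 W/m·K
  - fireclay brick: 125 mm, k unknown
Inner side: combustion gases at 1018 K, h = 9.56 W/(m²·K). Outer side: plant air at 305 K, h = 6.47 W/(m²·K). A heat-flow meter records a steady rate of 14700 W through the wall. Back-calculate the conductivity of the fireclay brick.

k ≈ 0.925 W/(m·K)

Model the wall as resistances in series:
R_inner film = 1/(h_i·A) = 1/(9.56×8.79) = 0.0119 K/W
R_magnesite brick = L/(kA) = 0.135/(4.21×8.79) = 0.003648 K/W
R_outer film = 1/(h_o·A) = 1/(6.47×8.79) = 0.01758 K/W
Sum of known resistances R_other = 0.03313 K/W
Total R = ΔT/Q = 713/14700 = 0.0485 K/W
R_fireclay brick = R_total − R_other = 0.01537 K/W
k = L/(R·A) = 0.125/(0.01537×8.79)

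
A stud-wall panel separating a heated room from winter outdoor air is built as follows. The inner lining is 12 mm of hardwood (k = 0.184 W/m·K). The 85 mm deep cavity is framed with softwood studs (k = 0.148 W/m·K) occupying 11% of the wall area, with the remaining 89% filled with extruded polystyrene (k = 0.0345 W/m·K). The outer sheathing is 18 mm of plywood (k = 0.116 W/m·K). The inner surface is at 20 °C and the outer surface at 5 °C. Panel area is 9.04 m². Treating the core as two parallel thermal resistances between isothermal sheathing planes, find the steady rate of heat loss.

Sheathing layers in series; stud and cavity paths in parallel between them.
R_inner = 0.012/(0.184×9.04) = 0.007214 K/W
R_stud  = 0.085/(0.148×0.11×9.04) = 0.5776 K/W
R_cav   = 0.085/(0.0345×0.89×9.04) = 0.3062 K/W
1/R_core = 1/R_stud + 1/R_cav → R_core = 0.2001 K/W
R_outer = 0.018/(0.116×9.04) = 0.01717 K/W
R_total = 0.2245 K/W
Q = ΔT/R_total = 15/0.2245

Q ≈ 66.8 W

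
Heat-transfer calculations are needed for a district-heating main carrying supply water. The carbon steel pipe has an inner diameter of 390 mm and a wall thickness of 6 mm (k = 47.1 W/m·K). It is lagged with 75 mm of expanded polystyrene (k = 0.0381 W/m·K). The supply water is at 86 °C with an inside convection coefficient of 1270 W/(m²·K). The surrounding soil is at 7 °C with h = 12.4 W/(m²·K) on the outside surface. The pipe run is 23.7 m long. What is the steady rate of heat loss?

Per-layer cylindrical resistances, series-summed:
R_inner film = 1/(h_i·2πr₁L) = 1/(1270×2π×0.195×23.7) = 2.712×10^-5 K/W
R_carbon steel pipe wall = ln(201/195)/(2π×47.1×23.7) = 4.321×10^-6 K/W
R_expanded polystyrene = ln(276/201)/(2π×0.0381×23.7) = 0.05589 K/W
R_outer film = 1/(h_o·2πr_oL) = 1/(12.4×2π×0.276×23.7) = 0.001962 K/W
R_total = 0.05788 K/W
Q = ΔT/R_total = 79/0.05788

Q ≈ 1360 W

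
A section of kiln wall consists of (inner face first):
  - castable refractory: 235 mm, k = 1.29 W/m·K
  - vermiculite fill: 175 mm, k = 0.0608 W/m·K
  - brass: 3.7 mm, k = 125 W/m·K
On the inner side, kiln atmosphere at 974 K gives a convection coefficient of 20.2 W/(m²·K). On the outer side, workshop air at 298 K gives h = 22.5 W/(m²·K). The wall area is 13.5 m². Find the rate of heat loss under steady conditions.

Model the wall as resistances in series:
R_inner film = 1/(h_i·A) = 1/(20.2×13.5) = 0.003667 K/W
R_castable refractory = L/(kA) = 0.235/(1.29×13.5) = 0.01349 K/W
R_vermiculite fill = L/(kA) = 0.175/(0.0608×13.5) = 0.2132 K/W
R_brass = L/(kA) = 0.0037/(125×13.5) = 2.193×10^-6 K/W
R_outer film = 1/(h_o·A) = 1/(22.5×13.5) = 0.003292 K/W
R_total = 0.2337 K/W
Q = ΔT / R_total = 676 / 0.2337

Q ≈ 2890 W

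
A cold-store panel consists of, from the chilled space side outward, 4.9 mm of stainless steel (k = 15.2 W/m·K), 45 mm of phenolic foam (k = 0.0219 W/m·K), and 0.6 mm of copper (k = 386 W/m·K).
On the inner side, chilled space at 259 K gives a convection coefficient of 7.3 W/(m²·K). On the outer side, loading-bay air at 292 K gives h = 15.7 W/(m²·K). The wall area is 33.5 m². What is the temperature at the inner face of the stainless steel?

Treating each layer as a thermal resistance in series:
R_inner film = 1/(h_i·A) = 1/(7.3×33.5) = 0.004089 K/W
R_stainless steel = L/(kA) = 0.0049/(15.2×33.5) = 9.623×10^-6 K/W
R_phenolic foam = L/(kA) = 0.045/(0.0219×33.5) = 0.06134 K/W
R_copper = L/(kA) = 0.0006/(386×33.5) = 4.64×10^-8 K/W
R_outer film = 1/(h_o·A) = 1/(15.7×33.5) = 0.001901 K/W
R_total = 0.06734 K/W;  Q = ΔT/R_total = 33/0.06734 = 490.1 W
T_interface = T_inner + Q·ΣR(inner→interface) = 259 + 490×0.004089

T ≈ 261 K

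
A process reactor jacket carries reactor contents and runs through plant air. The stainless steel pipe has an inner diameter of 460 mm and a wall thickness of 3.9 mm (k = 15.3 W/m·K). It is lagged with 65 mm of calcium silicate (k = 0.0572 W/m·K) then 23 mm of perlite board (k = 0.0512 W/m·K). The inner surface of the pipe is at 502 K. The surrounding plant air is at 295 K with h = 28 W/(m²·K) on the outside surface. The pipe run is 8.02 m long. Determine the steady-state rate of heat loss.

Q ≈ 1780 W

For a radial system each layer contributes R = ln(r_out/r_in)/(2πkL); films add R = 1/(hA).
R_stainless steel pipe wall = ln(233.9/230)/(2π×15.3×8.02) = 2.181×10^-5 K/W
R_calcium silicate = ln(298.9/233.9)/(2π×0.0572×8.02) = 0.08507 K/W
R_perlite board = ln(321.9/298.9)/(2π×0.0512×8.02) = 0.02873 K/W
R_outer film = 1/(h_o·2πr_oL) = 1/(28×2π×0.3219×8.02) = 0.002202 K/W
R_total = 0.116 K/W
Q = ΔT/R_total = 207/0.116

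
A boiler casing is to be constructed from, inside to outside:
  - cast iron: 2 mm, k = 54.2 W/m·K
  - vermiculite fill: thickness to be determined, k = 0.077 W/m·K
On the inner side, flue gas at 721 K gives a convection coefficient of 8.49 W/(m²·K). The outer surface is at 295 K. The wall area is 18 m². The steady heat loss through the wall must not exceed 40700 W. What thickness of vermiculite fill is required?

L ≈ 5.43 mm

Treating each layer as a thermal resistance in series:
R_inner film = 1/(h_i·A) = 1/(8.49×18) = 0.006544 K/W
R_cast iron = L/(kA) = 0.002/(54.2×18) = 2.05×10^-6 K/W
Sum of the known resistances R_other = 0.006546 K/W
Required total resistance R_tot = ΔT/Q_allow = 426/40700 = 0.01047 K/W
R_vermiculite fill = R_tot − R_other = 0.003921 K/W
L = R·k·A = 0.003921×0.077×18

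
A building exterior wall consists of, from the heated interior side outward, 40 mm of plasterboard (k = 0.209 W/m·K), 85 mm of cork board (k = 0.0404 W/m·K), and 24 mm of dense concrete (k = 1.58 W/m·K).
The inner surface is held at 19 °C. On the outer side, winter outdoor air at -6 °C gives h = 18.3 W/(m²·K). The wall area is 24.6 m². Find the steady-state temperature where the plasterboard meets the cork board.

Series thermal resistances:
R_plasterboard = L/(kA) = 0.04/(0.209×24.6) = 0.00778 K/W
R_cork board = L/(kA) = 0.085/(0.0404×24.6) = 0.08553 K/W
R_dense concrete = L/(kA) = 0.024/(1.58×24.6) = 6.175×10^-4 K/W
R_outer film = 1/(h_o·A) = 1/(18.3×24.6) = 0.002221 K/W
R_total = 0.09615 K/W;  Q = ΔT/R_total = 25/0.09615 = 260 W
T_interface = T_inner − Q·ΣR(inner→interface) = 19 − 260×0.00778

T ≈ 17 °C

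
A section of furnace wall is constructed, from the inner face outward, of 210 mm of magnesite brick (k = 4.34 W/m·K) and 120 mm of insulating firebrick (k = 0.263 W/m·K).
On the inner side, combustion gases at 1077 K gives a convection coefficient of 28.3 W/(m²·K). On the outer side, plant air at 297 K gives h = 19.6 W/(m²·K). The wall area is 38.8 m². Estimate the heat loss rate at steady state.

Series thermal resistances:
R_inner film = 1/(h_i·A) = 1/(28.3×38.8) = 9.107×10^-4 K/W
R_magnesite brick = L/(kA) = 0.21/(4.34×38.8) = 0.001247 K/W
R_insulating firebrick = L/(kA) = 0.12/(0.263×38.8) = 0.01176 K/W
R_outer film = 1/(h_o·A) = 1/(19.6×38.8) = 0.001315 K/W
R_total = 0.01523 K/W
Q = ΔT / R_total = 780 / 0.01523

Q ≈ 51200 W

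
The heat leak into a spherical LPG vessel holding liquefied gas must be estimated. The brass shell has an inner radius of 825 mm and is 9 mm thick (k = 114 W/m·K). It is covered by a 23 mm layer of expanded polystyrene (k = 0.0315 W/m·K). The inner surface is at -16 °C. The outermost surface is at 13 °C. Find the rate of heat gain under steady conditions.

Q ≈ 357 W

Each spherical layer contributes R = (1/r_i − 1/r_o)/(4πk):
R_brass shell = (1/0.825 − 1/0.834)/(4π×114) = 9.131×10^-6 K/W
R_expanded polystyrene = (1/0.834 − 1/0.857)/(4π×0.0315) = 0.08129 K/W
R_total = 0.0813 K/W
Q = ΔT/R_total = 29/0.0813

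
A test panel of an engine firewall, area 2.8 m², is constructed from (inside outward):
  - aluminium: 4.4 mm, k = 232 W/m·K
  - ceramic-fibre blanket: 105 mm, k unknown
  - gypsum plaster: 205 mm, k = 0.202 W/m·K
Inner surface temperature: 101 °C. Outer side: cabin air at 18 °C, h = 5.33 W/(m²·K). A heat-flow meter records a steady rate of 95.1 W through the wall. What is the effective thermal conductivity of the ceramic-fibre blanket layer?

Series thermal resistances:
R_aluminium = L/(kA) = 0.0044/(232×2.8) = 6.773×10^-6 K/W
R_gypsum plaster = L/(kA) = 0.205/(0.202×2.8) = 0.3624 K/W
R_outer film = 1/(h_o·A) = 1/(5.33×2.8) = 0.06701 K/W
Sum of known resistances R_other = 0.4295 K/W
Total R = ΔT/Q = 83/95.1 = 0.8728 K/W
R_ceramic-fibre blanket = R_total − R_other = 0.4433 K/W
k = L/(R·A) = 0.105/(0.4433×2.8)

k ≈ 0.0846 W/(m·K)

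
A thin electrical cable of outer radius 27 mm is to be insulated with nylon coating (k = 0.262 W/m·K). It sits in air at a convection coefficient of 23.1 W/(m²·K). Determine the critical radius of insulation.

r_cr ≈ 11.3 mm

For a cylinder r_cr = k/h = 0.262/23.1
r_cr = 11.3 mm; since the bare radius (27 mm) is above r_cr, any added insulation will reduce heat loss.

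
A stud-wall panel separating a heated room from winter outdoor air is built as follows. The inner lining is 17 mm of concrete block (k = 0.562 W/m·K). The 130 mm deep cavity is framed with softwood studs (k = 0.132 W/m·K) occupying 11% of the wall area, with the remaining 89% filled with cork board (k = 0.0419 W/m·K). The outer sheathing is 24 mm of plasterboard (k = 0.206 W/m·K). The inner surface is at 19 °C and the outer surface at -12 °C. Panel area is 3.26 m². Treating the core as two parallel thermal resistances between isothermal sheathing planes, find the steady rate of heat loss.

Sheathing layers in series; stud and cavity paths in parallel between them.
R_inner = 0.017/(0.562×3.26) = 0.009279 K/W
R_stud  = 0.13/(0.132×0.11×3.26) = 2.746 K/W
R_cav   = 0.13/(0.0419×0.89×3.26) = 1.069 K/W
1/R_core = 1/R_stud + 1/R_cav → R_core = 0.7697 K/W
R_outer = 0.024/(0.206×3.26) = 0.03574 K/W
R_total = 0.8147 K/W
Q = ΔT/R_total = 31/0.8147

Q ≈ 38.1 W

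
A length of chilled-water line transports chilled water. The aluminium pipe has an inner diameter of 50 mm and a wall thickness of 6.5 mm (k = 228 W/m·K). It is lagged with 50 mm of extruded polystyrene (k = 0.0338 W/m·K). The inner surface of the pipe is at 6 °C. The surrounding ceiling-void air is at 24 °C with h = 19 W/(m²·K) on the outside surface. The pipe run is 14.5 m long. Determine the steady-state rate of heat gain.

Q ≈ 57 W

Radial resistances (cylindrical: R_cond = ln(r_o/r_i)/(2πkL), R_conv = 1/(h·2πrL)):
R_aluminium pipe wall = ln(31.5/25)/(2π×228×14.5) = 1.113×10^-5 K/W
R_extruded polystyrene = ln(81.5/31.5)/(2π×0.0338×14.5) = 0.3087 K/W
R_outer film = 1/(h_o·2πr_oL) = 1/(19×2π×0.0815×14.5) = 0.007088 K/W
R_total = 0.3158 K/W
Q = ΔT/R_total = 18/0.3158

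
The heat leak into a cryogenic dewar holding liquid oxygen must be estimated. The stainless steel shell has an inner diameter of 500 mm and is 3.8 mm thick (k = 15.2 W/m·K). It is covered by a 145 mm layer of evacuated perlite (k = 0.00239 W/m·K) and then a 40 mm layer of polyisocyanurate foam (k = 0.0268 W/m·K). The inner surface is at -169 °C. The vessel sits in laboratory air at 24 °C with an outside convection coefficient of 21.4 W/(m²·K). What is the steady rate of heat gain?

Each spherical layer contributes R = (1/r_i − 1/r_o)/(4πk):
R_stainless steel shell = (1/0.25 − 1/0.2538)/(4π×15.2) = 3.135×10^-4 K/W
R_evacuated perlite = (1/0.2538 − 1/0.3988)/(4π×0.00239) = 47.7 K/W
R_polyisocyanurate foam = (1/0.3988 − 1/0.4388)/(4π×0.0268) = 0.6787 K/W
R_outer film = 1/(h·4πr_o²) = 1/(21.4×4π×0.4388²) = 0.01931 K/W
R_total = 48.4 K/W
Q = ΔT/R_total = 193/48.4

Q ≈ 3.99 W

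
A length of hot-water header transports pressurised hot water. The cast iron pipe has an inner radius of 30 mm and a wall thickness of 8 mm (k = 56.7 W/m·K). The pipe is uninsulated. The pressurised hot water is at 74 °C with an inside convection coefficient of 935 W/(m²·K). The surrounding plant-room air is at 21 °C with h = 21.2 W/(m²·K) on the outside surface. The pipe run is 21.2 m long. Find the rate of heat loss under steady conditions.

Q ≈ 5510 W

Cylindrical conduction, so R = ln(r₂/r₁)/(2πkL) per layer, in series:
R_inner film = 1/(h_i·2πr₁L) = 1/(935×2π×0.03×21.2) = 2.676×10^-4 K/W
R_cast iron pipe wall = ln(38/30)/(2π×56.7×21.2) = 3.13×10^-5 K/W
R_outer film = 1/(h_o·2πr_oL) = 1/(21.2×2π×0.038×21.2) = 0.009319 K/W
R_total = 0.009618 K/W
Q = ΔT/R_total = 53/0.009618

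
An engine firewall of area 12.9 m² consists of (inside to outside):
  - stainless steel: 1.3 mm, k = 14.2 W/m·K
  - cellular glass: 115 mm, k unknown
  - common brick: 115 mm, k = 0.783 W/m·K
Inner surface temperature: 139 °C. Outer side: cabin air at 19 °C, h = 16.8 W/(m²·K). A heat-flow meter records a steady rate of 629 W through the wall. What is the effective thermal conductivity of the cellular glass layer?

k ≈ 0.051 W/(m·K)

Thermal resistances in series:
R_stainless steel = L/(kA) = 0.0013/(14.2×12.9) = 7.097×10^-6 K/W
R_common brick = L/(kA) = 0.115/(0.783×12.9) = 0.01139 K/W
R_outer film = 1/(h_o·A) = 1/(16.8×12.9) = 0.004614 K/W
Sum of known resistances R_other = 0.01601 K/W
Total R = ΔT/Q = 120/629 = 0.1908 K/W
R_cellular glass = R_total − R_other = 0.1748 K/W
k = L/(R·A) = 0.115/(0.1748×12.9)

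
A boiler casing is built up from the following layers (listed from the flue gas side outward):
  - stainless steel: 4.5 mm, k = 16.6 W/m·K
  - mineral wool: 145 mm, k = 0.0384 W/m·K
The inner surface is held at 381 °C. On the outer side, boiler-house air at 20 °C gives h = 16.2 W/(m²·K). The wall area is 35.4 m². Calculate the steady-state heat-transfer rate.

Thermal resistances in series:
R_stainless steel = L/(kA) = 0.0045/(16.6×35.4) = 7.658×10^-6 K/W
R_mineral wool = L/(kA) = 0.145/(0.0384×35.4) = 0.1067 K/W
R_outer film = 1/(h_o·A) = 1/(16.2×35.4) = 0.001744 K/W
R_total = 0.1084 K/W
Q = ΔT / R_total = 361 / 0.1084

Q ≈ 3330 W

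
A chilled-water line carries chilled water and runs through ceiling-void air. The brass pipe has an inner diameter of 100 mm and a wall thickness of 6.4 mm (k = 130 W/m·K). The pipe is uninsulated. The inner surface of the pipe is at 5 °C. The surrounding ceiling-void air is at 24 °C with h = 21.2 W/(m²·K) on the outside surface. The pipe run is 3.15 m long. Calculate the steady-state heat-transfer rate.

Q ≈ 449 W

Radial resistances (cylindrical: R_cond = ln(r_o/r_i)/(2πkL), R_conv = 1/(h·2πrL)):
R_brass pipe wall = ln(56.4/50)/(2π×130×3.15) = 4.681×10^-5 K/W
R_outer film = 1/(h_o·2πr_oL) = 1/(21.2×2π×0.0564×3.15) = 0.04226 K/W
R_total = 0.0423 K/W
Q = ΔT/R_total = 19/0.0423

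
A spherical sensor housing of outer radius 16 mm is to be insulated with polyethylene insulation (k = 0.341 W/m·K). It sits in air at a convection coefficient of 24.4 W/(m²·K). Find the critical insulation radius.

r_cr ≈ 28 mm

For a sphere r_cr = 2k/h = 2×0.341/24.4
r_cr = 28 mm; since the bare radius (16 mm) is below r_cr, adding a thin layer of insulation will *increase* heat loss.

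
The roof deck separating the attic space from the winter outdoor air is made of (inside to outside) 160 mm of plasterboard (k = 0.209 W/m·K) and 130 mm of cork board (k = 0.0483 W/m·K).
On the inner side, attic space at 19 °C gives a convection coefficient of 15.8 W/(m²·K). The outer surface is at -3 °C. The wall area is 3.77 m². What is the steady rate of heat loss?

Treating each layer as a thermal resistance in series:
R_inner film = 1/(h_i·A) = 1/(15.8×3.77) = 0.01679 K/W
R_plasterboard = L/(kA) = 0.16/(0.209×3.77) = 0.2031 K/W
R_cork board = L/(kA) = 0.13/(0.0483×3.77) = 0.7139 K/W
R_total = 0.9338 K/W
Q = ΔT / R_total = 22 / 0.9338

Q ≈ 23.6 W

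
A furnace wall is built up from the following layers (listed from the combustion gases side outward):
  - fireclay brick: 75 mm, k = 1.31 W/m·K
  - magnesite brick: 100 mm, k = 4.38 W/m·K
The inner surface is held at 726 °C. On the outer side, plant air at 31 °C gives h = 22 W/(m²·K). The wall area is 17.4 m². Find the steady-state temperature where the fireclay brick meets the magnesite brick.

T ≈ 409 °C

Model the wall as resistances in series:
R_fireclay brick = L/(kA) = 0.075/(1.31×17.4) = 0.00329 K/W
R_magnesite brick = L/(kA) = 0.1/(4.38×17.4) = 0.001312 K/W
R_outer film = 1/(h_o·A) = 1/(22×17.4) = 0.002612 K/W
R_total = 0.007215 K/W;  Q = ΔT/R_total = 695/0.007215 = 96330 W
T_interface = T_inner − Q·ΣR(inner→interface) = 726 − 96300×0.00329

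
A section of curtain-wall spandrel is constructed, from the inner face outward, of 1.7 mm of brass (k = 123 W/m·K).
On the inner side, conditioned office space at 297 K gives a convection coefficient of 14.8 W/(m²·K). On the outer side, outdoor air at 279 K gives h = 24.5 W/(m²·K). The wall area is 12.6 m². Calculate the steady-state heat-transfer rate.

Q ≈ 2090 W

Treating each layer as a thermal resistance in series:
R_inner film = 1/(h_i·A) = 1/(14.8×12.6) = 0.005363 K/W
R_brass = L/(kA) = 0.0017/(123×12.6) = 1.097×10^-6 K/W
R_outer film = 1/(h_o·A) = 1/(24.5×12.6) = 0.003239 K/W
R_total = 0.008603 K/W
Q = ΔT / R_total = 18 / 0.008603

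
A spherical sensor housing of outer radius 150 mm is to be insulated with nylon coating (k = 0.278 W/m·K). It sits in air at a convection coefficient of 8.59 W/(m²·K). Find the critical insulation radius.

r_cr ≈ 64.7 mm

For a sphere r_cr = 2k/h = 2×0.278/8.59
r_cr = 64.7 mm; since the bare radius (150 mm) is above r_cr, any added insulation will reduce heat loss.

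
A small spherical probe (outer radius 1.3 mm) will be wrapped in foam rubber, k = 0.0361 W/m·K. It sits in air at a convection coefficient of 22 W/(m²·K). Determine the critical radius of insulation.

For a sphere r_cr = 2k/h = 2×0.0361/22
r_cr = 3.28 mm; since the bare radius (1.3 mm) is below r_cr, adding a thin layer of insulation will *increase* heat loss.

r_cr ≈ 3.28 mm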